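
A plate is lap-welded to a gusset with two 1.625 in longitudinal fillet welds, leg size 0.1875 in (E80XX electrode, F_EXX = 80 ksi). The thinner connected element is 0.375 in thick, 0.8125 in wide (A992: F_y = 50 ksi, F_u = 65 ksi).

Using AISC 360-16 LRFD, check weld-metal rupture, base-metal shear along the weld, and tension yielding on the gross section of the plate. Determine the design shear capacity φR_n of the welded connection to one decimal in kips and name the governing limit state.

Weld metal: throat = 0.707×0.1875 = 0.13256 in, L = 2×1.625 = 3.25 in. φR_n = 0.75 × 0.6 × 80 × 0.13256 × 3.25 = 15.5 kips.
Base metal shear (0.375 in plate): yield φR_n = 1.0×0.6×50×0.375×3.25 = 36.6 kips; rupture φR_n = 0.75×0.6×65×0.375×3.25 = 35.6 kips; take 35.6 kips (rupture).
Tension yield (gross): A_g = 0.8125×0.375 = 0.30469 in². φR_n = 0.90 × 50 × 0.30469 = 13.7 kips.
Governing: min(15.5, 35.6, 13.7) = 13.7 kips → gross-section yield.

13.7 kips (gross-section yield governs)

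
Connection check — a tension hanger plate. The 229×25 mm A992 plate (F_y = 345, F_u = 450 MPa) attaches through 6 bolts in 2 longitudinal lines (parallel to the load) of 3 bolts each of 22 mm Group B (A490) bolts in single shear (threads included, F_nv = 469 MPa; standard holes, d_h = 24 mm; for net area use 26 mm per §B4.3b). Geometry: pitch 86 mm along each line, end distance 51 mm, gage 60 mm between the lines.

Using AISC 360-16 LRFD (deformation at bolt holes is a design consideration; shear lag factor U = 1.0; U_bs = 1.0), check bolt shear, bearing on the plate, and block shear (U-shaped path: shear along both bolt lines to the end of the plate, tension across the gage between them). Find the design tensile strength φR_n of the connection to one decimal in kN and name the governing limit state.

Bolt shear: A_b = π(22)²/4 = 380.13 mm². φR_n = 0.75 × 469 × 380.13 × 6 × 1 = 802.3 kN.
Bearing (25 mm plate, F_u = 450 MPa): end bolts L_c = 51 − 24/2 = 39, R_n = min(1.2×39×25×450, 2.4×22×25×450) = 526.5 kN/bolt; interior L_c = 86 − 24 = 62, R_n = 594 kN/bolt. φR_n = 0.75 × (2×526.5 + 4×594) = 2571.8 kN.
Block shear: shear path 2×[51+2×86] = 2×223 mm, A_gv = 11150, A_nv = 2×(223 − 2.5×26)×25 = 7900 mm²; tension across gage: (60 − 1×26)×25 = 850 mm². R_n = min(0.6×450×7900, 0.6×345×11150) + 1.0×450×850 = min(2133, 2308.1) + 382.5 = 2515.5 kN. φR_n = 0.75 × 2515.5 = 1886.6 kN.
Governing: min(802.3, 2571.8, 1886.6) = 802.3 kN → bolt shear.

802.3 kN (bolt shear governs)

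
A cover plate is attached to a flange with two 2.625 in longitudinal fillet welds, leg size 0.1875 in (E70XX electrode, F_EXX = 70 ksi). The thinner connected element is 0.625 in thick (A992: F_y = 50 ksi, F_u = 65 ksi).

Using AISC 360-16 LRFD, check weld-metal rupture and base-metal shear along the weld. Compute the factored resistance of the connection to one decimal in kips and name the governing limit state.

Weld metal: throat = 0.707×0.1875 = 0.13256 in, L = 2×2.625 = 5.25 in. φR_n = 0.75 × 0.6 × 70 × 0.13256 × 5.25 = 21.9 kips.
Base metal shear (0.625 in plate): yield φR_n = 1.0×0.6×50×0.625×5.25 = 98.4 kips; rupture φR_n = 0.75×0.6×65×0.625×5.25 = 96.0 kips; take 96.0 kips (rupture).
Governing: min(21.9, 96.0) = 21.9 kips → weld metal.

21.9 kips (weld metal governs)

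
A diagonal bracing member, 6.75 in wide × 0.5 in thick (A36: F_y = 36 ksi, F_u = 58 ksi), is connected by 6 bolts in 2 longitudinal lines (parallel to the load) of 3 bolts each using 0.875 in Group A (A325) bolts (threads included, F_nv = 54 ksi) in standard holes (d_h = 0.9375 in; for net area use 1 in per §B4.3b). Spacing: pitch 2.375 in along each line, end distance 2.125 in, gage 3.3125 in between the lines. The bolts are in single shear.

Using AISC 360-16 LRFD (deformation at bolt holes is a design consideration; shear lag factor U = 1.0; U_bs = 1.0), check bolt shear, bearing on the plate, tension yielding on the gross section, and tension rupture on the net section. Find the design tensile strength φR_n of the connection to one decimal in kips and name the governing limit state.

103.3 kips (net-section rupture governs)

Bolt shear: A_b = π(0.875)²/4 = 0.60132 in². φR_n = 0.75 × 54 × 0.60132 × 6 × 1 = 146.1 kips.
Bearing (0.5 in plate, F_u = 58 ksi): end bolts L_c = 2.125 − 0.9375/2 = 1.65625, R_n = min(1.2×1.65625×0.5×58, 2.4×0.875×0.5×58) = 57.638 kips/bolt; interior L_c = 2.375 − 0.9375 = 1.4375, R_n = 50.025 kips/bolt. φR_n = 0.75 × (2×57.638 + 4×50.025) = 236.5 kips.
Tension yield (gross): A_g = 6.75×0.5 = 3.375 in². φR_n = 0.90 × 36 × 3.375 = 109.4 kips.
Tension rupture (net): A_n = (6.75 − 2×1)×0.5 = 2.375 in² (U = 1.0, A_e = A_n). φR_n = 0.75 × 58 × 2.375 = 103.3 kips.
Governing: min(146.1, 236.5, 109.4, 103.3) = 103.3 kips → net-section rupture.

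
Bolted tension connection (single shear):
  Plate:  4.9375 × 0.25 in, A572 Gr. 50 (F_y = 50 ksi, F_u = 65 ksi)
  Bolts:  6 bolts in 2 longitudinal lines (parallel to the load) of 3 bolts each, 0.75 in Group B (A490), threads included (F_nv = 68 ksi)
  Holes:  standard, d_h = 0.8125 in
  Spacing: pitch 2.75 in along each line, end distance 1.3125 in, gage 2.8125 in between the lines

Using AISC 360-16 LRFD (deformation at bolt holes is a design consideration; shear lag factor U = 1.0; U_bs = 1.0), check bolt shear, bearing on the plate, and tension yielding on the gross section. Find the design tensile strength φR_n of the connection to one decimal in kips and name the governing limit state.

55.5 kips (gross-section yield governs)

Bolt shear: A_b = π(0.75)²/4 = 0.44179 in². φR_n = 0.75 × 68 × 0.44179 × 6 × 1 = 135.2 kips.
Bearing (0.25 in plate, F_u = 65 ksi): end bolts L_c = 1.3125 − 0.8125/2 = 0.90625, R_n = min(1.2×0.90625×0.25×65, 2.4×0.75×0.25×65) = 17.672 kips/bolt; interior L_c = 2.75 − 0.8125 = 1.9375, R_n = 29.25 kips/bolt. φR_n = 0.75 × (2×17.672 + 4×29.25) = 114.3 kips.
Tension yield (gross): A_g = 4.9375×0.25 = 1.2344 in². φR_n = 0.90 × 50 × 1.2344 = 55.5 kips.
Governing: min(135.2, 114.3, 55.5) = 55.5 kips → gross-section yield.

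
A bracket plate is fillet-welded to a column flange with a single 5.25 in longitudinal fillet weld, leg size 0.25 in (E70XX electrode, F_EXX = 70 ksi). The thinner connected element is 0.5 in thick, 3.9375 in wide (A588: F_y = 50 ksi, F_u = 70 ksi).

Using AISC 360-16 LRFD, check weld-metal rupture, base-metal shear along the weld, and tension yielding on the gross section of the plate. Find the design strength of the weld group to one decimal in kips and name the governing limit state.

Weld metal: throat = 0.707×0.25 = 0.17675 in, L = 5.25 in. φR_n = 0.75 × 0.6 × 70 × 0.17675 × 5.25 = 29.2 kips.
Base metal shear (0.5 in plate): yield φR_n = 1.0×0.6×50×0.5×5.25 = 78.8 kips; rupture φR_n = 0.75×0.6×70×0.5×5.25 = 82.7 kips; take 78.8 kips (yield).
Tension yield (gross): A_g = 3.9375×0.5 = 1.9688 in². φR_n = 0.90 × 50 × 1.9688 = 88.6 kips.
Governing: min(29.2, 78.8, 88.6) = 29.2 kips → weld metal.

29.2 kips (weld metal governs)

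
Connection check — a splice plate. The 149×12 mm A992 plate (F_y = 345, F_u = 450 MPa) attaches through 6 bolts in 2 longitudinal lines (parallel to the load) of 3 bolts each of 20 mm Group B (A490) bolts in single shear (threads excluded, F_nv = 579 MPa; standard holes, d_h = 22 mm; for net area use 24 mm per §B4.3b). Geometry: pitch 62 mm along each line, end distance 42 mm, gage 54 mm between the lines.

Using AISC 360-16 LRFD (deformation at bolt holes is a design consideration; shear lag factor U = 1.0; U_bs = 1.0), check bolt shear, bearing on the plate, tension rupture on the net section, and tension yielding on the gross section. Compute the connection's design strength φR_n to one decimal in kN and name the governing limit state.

Bolt shear: A_b = π(20)²/4 = 314.16 mm². φR_n = 0.75 × 579 × 314.16 × 6 × 1 = 818.5 kN.
Bearing (12 mm plate, F_u = 450 MPa): end bolts L_c = 42 − 22/2 = 31, R_n = min(1.2×31×12×450, 2.4×20×12×450) = 200.88 kN/bolt; interior L_c = 62 − 22 = 40, R_n = 259.2 kN/bolt. φR_n = 0.75 × (2×200.88 + 4×259.2) = 1078.9 kN.
Tension rupture (net): A_n = (149 − 2×24)×12 = 1212 mm² (U = 1.0, A_e = A_n). φR_n = 0.75 × 450 × 1212 = 409.1 kN.
Tension yield (gross): A_g = 149×12 = 1788 mm². φR_n = 0.90 × 345 × 1788 = 555.2 kN.
Governing: min(818.5, 1078.9, 409.1, 555.2) = 409.1 kN → net-section rupture.

409.1 kN (net-section rupture governs)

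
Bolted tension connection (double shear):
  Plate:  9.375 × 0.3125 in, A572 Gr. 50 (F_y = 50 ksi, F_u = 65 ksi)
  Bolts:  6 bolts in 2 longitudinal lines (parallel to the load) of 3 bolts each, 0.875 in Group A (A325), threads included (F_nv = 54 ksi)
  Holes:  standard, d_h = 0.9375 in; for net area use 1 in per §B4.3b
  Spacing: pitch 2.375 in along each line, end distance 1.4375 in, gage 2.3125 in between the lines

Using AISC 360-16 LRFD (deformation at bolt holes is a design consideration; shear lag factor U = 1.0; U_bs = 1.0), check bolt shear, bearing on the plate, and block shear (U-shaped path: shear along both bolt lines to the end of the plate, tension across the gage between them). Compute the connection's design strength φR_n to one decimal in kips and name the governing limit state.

Bolt shear: A_b = π(0.875)²/4 = 0.60132 in². φR_n = 0.75 × 54 × 0.60132 × 6 × 2 = 292.2 kips.
Bearing (0.3125 in plate, F_u = 65 ksi): end bolts L_c = 1.4375 − 0.9375/2 = 0.96875, R_n = min(1.2×0.96875×0.3125×65, 2.4×0.875×0.3125×65) = 23.613 kips/bolt; interior L_c = 2.375 − 0.9375 = 1.4375, R_n = 35.039 kips/bolt. φR_n = 0.75 × (2×23.613 + 4×35.039) = 140.5 kips.
Block shear: shear path 2×[1.4375+2×2.375] = 2×6.1875 in, A_gv = 3.8672, A_nv = 2×(6.1875 − 2.5×1)×0.3125 = 2.3047 in²; tension across gage: (2.3125 − 1×1)×0.3125 = 0.41016 in². R_n = min(0.6×65×2.3047, 0.6×50×3.8672) + 1.0×65×0.41016 = min(89.883, 116.02) + 26.66 = 116.54 kips. φR_n = 0.75 × 116.54 = 87.4 kips.
Governing: min(292.2, 140.5, 87.4) = 87.4 kips → block shear.

87.4 kips (block shear governs)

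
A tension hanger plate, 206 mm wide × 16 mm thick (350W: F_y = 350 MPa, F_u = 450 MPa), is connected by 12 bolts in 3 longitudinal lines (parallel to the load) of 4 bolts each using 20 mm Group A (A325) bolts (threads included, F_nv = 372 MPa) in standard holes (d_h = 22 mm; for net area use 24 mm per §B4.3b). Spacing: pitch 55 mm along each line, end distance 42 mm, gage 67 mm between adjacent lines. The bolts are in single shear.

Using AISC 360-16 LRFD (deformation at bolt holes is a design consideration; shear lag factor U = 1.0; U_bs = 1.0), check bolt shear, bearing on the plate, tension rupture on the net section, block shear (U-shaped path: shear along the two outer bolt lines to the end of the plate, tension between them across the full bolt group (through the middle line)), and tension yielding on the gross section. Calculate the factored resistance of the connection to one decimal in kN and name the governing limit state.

Bolt shear: A_b = π(20)²/4 = 314.16 mm². φR_n = 0.75 × 372 × 314.16 × 12 × 1 = 1051.8 kN.
Bearing (16 mm plate, F_u = 450 MPa): end bolts L_c = 42 − 22/2 = 31, R_n = min(1.2×31×16×450, 2.4×20×16×450) = 267.84 kN/bolt; interior L_c = 55 − 22 = 33, R_n = 285.12 kN/bolt. φR_n = 0.75 × (3×267.84 + 9×285.12) = 2527.2 kN.
Tension rupture (net): A_n = (206 − 3×24)×16 = 2144 mm² (U = 1.0, A_e = A_n). φR_n = 0.75 × 450 × 2144 = 723.6 kN.
Block shear: shear path 2×[42+3×55] = 2×207 mm, A_gv = 6624, A_nv = 2×(207 − 3.5×24)×16 = 3936 mm²; tension across gage: (134 − 2×24)×16 = 1376 mm². R_n = min(0.6×450×3936, 0.6×350×6624) + 1.0×450×1376 = min(1062.7, 1391) + 619.2 = 1681.9 kN. φR_n = 0.75 × 1681.9 = 1261.4 kN.
Tension yield (gross): A_g = 206×16 = 3296 mm². φR_n = 0.90 × 350 × 3296 = 1038.2 kN.
Governing: min(1051.8, 2527.2, 723.6, 1261.4, 1038.2) = 723.6 kN → net-section rupture.

723.6 kN (net-section rupture governs)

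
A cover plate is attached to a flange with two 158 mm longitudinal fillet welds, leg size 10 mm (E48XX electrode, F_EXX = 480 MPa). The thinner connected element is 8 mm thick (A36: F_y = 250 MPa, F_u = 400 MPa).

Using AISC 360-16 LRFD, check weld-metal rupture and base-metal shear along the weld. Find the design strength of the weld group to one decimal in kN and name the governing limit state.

379.2 kN (base-metal shear governs)

Weld metal: throat = 0.707×10 = 7.07 mm, L = 2×158 = 316 mm. φR_n = 0.75 × 0.6 × 480 × 7.07 × 316 = 482.6 kN.
Base metal shear (8 mm plate): yield φR_n = 1.0×0.6×250×8×316 = 379.2 kN; rupture φR_n = 0.75×0.6×400×8×316 = 455.0 kN; take 379.2 kN (yield).
Governing: min(482.6, 379.2) = 379.2 kN → base-metal shear.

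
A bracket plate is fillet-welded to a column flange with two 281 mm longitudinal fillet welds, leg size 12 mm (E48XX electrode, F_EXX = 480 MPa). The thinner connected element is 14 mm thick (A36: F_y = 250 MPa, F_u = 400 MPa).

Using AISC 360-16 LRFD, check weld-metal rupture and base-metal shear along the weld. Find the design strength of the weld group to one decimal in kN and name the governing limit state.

Weld metal: throat = 0.707×12 = 8.484 mm, L = 2×281 = 562 mm. φR_n = 0.75 × 0.6 × 480 × 8.484 × 562 = 1029.9 kN.
Base metal shear (14 mm plate): yield φR_n = 1.0×0.6×250×14×562 = 1180.2 kN; rupture φR_n = 0.75×0.6×400×14×562 = 1416.2 kN; take 1180.2 kN (yield).
Governing: min(1029.9, 1180.2) = 1029.9 kN → weld metal.

1029.9 kN (weld metal governs)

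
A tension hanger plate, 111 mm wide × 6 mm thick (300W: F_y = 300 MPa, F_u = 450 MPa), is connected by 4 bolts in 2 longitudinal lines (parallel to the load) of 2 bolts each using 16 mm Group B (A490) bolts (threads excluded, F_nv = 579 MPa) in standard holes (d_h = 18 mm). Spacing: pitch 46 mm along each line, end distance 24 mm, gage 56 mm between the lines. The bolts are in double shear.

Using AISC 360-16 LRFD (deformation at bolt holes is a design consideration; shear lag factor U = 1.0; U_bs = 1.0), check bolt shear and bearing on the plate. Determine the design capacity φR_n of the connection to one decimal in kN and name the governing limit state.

Bolt shear: A_b = π(16)²/4 = 201.06 mm². φR_n = 0.75 × 579 × 201.06 × 4 × 2 = 698.5 kN.
Bearing (6 mm plate, F_u = 450 MPa): end bolts L_c = 24 − 18/2 = 15, R_n = min(1.2×15×6×450, 2.4×16×6×450) = 48.6 kN/bolt; interior L_c = 46 − 18 = 28, R_n = 90.72 kN/bolt. φR_n = 0.75 × (2×48.6 + 2×90.72) = 209.0 kN.
Governing: min(698.5, 209.0) = 209.0 kN → bearing.

209.0 kN (bearing governs)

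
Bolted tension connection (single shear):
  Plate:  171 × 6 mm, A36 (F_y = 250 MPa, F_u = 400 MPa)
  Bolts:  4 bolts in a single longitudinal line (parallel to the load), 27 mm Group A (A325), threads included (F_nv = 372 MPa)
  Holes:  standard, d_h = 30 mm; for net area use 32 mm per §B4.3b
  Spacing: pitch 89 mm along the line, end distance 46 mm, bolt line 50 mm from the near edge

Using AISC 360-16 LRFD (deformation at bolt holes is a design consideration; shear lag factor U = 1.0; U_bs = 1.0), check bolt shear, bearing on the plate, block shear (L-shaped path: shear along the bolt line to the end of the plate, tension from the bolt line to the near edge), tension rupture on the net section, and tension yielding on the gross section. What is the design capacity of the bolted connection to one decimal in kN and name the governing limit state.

Bolt shear: A_b = π(27)²/4 = 572.56 mm². φR_n = 0.75 × 372 × 572.56 × 4 × 1 = 639.0 kN.
Bearing (6 mm plate, F_u = 400 MPa): end bolts L_c = 46 − 30/2 = 31, R_n = min(1.2×31×6×400, 2.4×27×6×400) = 89.28 kN/bolt; interior L_c = 89 − 30 = 59, R_n = 155.52 kN/bolt. φR_n = 0.75 × (1×89.28 + 3×155.52) = 416.9 kN.
Block shear: shear path 1×[46+3×89] = 1×313 mm, A_gv = 1878, A_nv = 1×(313 − 3.5×32)×6 = 1206 mm²; tension to near edge: (50 − 0.5×32)×6 = 204 mm². R_n = min(0.6×400×1206, 0.6×250×1878) + 1.0×400×204 = min(289.44, 281.7) + 81.6 = 363.3 kN. φR_n = 0.75 × 363.3 = 272.5 kN.
Tension rupture (net): A_n = (171 − 1×32)×6 = 834 mm² (U = 1.0, A_e = A_n). φR_n = 0.75 × 400 × 834 = 250.2 kN.
Tension yield (gross): A_g = 171×6 = 1026 mm². φR_n = 0.90 × 250 × 1026 = 230.9 kN.
Governing: min(639.0, 416.9, 272.5, 250.2, 230.9) = 230.9 kN → gross-section yield.

230.9 kN (gross-section yield governs)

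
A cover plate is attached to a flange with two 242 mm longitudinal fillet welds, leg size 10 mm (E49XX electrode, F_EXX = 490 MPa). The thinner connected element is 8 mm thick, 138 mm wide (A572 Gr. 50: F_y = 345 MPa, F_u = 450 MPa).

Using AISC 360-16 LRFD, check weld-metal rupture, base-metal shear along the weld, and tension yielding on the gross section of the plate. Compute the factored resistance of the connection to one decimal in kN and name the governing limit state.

342.8 kN (gross-section yield governs)

Weld metal: throat = 0.707×10 = 7.07 mm, L = 2×242 = 484 mm. φR_n = 0.75 × 0.6 × 490 × 7.07 × 484 = 754.5 kN.
Base metal shear (8 mm plate): yield φR_n = 1.0×0.6×345×8×484 = 801.5 kN; rupture φR_n = 0.75×0.6×450×8×484 = 784.1 kN; take 784.1 kN (rupture).
Tension yield (gross): A_g = 138×8 = 1104 mm². φR_n = 0.90 × 345 × 1104 = 342.8 kN.
Governing: min(754.5, 784.1, 342.8) = 342.8 kN → gross-section yield.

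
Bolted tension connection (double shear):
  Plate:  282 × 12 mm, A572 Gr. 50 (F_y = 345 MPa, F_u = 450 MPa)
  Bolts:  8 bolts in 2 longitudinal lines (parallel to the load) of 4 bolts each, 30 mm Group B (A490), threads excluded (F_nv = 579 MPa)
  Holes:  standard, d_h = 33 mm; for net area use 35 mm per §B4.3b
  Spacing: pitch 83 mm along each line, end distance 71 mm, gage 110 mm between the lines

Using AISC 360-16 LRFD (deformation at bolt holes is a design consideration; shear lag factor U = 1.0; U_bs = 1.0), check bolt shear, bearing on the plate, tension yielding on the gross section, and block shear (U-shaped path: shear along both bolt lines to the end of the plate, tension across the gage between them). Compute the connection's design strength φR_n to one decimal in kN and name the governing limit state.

1050.7 kN (gross-section yield governs)

Bolt shear: A_b = π(30)²/4 = 706.86 mm². φR_n = 0.75 × 579 × 706.86 × 8 × 2 = 4911.3 kN.
Bearing (12 mm plate, F_u = 450 MPa): end bolts L_c = 71 − 33/2 = 54.5, R_n = min(1.2×54.5×12×450, 2.4×30×12×450) = 353.16 kN/bolt; interior L_c = 83 − 33 = 50, R_n = 324 kN/bolt. φR_n = 0.75 × (2×353.16 + 6×324) = 1987.7 kN.
Tension yield (gross): A_g = 282×12 = 3384 mm². φR_n = 0.90 × 345 × 3384 = 1050.7 kN.
Block shear: shear path 2×[71+3×83] = 2×320 mm, A_gv = 7680, A_nv = 2×(320 − 3.5×35)×12 = 4740 mm²; tension across gage: (110 − 1×35)×12 = 900 mm². R_n = min(0.6×450×4740, 0.6×345×7680) + 1.0×450×900 = min(1279.8, 1589.8) + 405 = 1684.8 kN. φR_n = 0.75 × 1684.8 = 1263.6 kN.
Governing: min(4911.3, 1987.7, 1050.7, 1263.6) = 1050.7 kN → gross-section yield.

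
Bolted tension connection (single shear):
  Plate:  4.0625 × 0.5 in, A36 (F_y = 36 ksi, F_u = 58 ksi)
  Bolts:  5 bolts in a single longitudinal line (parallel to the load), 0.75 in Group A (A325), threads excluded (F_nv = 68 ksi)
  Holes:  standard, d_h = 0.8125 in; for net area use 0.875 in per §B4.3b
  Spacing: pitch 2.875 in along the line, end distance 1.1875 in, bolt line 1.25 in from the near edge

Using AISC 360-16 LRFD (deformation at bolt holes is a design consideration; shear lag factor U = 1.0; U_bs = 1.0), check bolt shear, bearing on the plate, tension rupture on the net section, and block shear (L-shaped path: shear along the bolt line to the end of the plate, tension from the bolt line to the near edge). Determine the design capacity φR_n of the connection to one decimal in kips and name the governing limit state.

Bolt shear: A_b = π(0.75)²/4 = 0.44179 in². φR_n = 0.75 × 68 × 0.44179 × 5 × 1 = 112.7 kips.
Bearing (0.5 in plate, F_u = 58 ksi): end bolts L_c = 1.1875 − 0.8125/2 = 0.78125, R_n = min(1.2×0.78125×0.5×58, 2.4×0.75×0.5×58) = 27.188 kips/bolt; interior L_c = 2.875 − 0.8125 = 2.0625, R_n = 52.2 kips/bolt. φR_n = 0.75 × (1×27.188 + 4×52.2) = 177.0 kips.
Tension rupture (net): A_n = (4.0625 − 1×0.875)×0.5 = 1.5938 in² (U = 1.0, A_e = A_n). φR_n = 0.75 × 58 × 1.5938 = 69.3 kips.
Block shear: shear path 1×[1.1875+4×2.875] = 1×12.6875 in, A_gv = 6.3438, A_nv = 1×(12.6875 − 4.5×0.875)×0.5 = 4.375 in²; tension to near edge: (1.25 − 0.5×0.875)×0.5 = 0.40625 in². R_n = min(0.6×58×4.375, 0.6×36×6.3438) + 1.0×58×0.40625 = min(152.25, 137.03) + 23.563 = 160.59 kips. φR_n = 0.75 × 160.59 = 120.4 kips.
Governing: min(112.7, 177.0, 69.3, 120.4) = 69.3 kips → net-section rupture.

69.3 kips (net-section rupture governs)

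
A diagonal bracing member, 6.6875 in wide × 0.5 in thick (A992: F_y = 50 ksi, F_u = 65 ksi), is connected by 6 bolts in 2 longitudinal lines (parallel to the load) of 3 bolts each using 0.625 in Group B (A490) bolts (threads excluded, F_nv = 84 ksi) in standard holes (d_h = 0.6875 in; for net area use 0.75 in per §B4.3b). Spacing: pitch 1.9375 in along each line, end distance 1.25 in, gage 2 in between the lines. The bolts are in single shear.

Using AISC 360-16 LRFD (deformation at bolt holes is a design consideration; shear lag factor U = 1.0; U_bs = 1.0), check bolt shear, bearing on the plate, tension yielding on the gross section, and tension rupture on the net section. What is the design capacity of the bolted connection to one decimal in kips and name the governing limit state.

116.0 kips (bolt shear governs)

Bolt shear: A_b = π(0.625)²/4 = 0.3068 in². φR_n = 0.75 × 84 × 0.3068 × 6 × 1 = 116.0 kips.
Bearing (0.5 in plate, F_u = 65 ksi): end bolts L_c = 1.25 − 0.6875/2 = 0.90625, R_n = min(1.2×0.90625×0.5×65, 2.4×0.625×0.5×65) = 35.344 kips/bolt; interior L_c = 1.9375 − 0.6875 = 1.25, R_n = 48.75 kips/bolt. φR_n = 0.75 × (2×35.344 + 4×48.75) = 199.3 kips.
Tension yield (gross): A_g = 6.6875×0.5 = 3.3438 in². φR_n = 0.90 × 50 × 3.3438 = 150.5 kips.
Tension rupture (net): A_n = (6.6875 − 2×0.75)×0.5 = 2.5938 in² (U = 1.0, A_e = A_n). φR_n = 0.75 × 65 × 2.5938 = 126.4 kips.
Governing: min(116.0, 199.3, 150.5, 126.4) = 116.0 kips → bolt shear.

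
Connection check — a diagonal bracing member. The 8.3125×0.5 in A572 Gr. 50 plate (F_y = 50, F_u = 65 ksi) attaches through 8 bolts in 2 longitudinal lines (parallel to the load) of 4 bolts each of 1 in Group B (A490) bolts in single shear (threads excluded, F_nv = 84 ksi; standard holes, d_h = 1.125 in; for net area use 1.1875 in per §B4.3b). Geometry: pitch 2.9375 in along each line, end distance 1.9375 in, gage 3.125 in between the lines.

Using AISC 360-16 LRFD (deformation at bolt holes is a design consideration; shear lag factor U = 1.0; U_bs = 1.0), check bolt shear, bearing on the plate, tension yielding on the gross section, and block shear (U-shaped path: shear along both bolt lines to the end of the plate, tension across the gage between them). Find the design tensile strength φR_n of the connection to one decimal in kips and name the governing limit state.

187.0 kips (gross-section yield governs)

Bolt shear: A_b = π(1)²/4 = 0.7854 in². φR_n = 0.75 × 84 × 0.7854 × 8 × 1 = 395.8 kips.
Bearing (0.5 in plate, F_u = 65 ksi): end bolts L_c = 1.9375 − 1.125/2 = 1.375, R_n = min(1.2×1.375×0.5×65, 2.4×1×0.5×65) = 53.625 kips/bolt; interior L_c = 2.9375 − 1.125 = 1.8125, R_n = 70.688 kips/bolt. φR_n = 0.75 × (2×53.625 + 6×70.688) = 398.5 kips.
Tension yield (gross): A_g = 8.3125×0.5 = 4.1563 in². φR_n = 0.90 × 50 × 4.1563 = 187.0 kips.
Block shear: shear path 2×[1.9375+3×2.9375] = 2×10.75 in, A_gv = 10.75, A_nv = 2×(10.75 − 3.5×1.1875)×0.5 = 6.5938 in²; tension across gage: (3.125 − 1×1.1875)×0.5 = 0.96875 in². R_n = min(0.6×65×6.5938, 0.6×50×10.75) + 1.0×65×0.96875 = min(257.16, 322.5) + 62.969 = 320.13 kips. φR_n = 0.75 × 320.13 = 240.1 kips.
Governing: min(395.8, 398.5, 187.0, 240.1) = 187.0 kips → gross-section yield.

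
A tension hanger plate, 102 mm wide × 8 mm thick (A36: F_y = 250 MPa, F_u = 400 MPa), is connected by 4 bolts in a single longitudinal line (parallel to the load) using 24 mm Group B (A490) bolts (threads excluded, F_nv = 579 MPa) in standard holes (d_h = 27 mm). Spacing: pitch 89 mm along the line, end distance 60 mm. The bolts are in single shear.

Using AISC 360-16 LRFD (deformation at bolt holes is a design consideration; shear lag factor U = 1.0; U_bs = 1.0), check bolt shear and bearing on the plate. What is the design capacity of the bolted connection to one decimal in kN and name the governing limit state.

548.6 kN (bearing governs)

Bolt shear: A_b = π(24)²/4 = 452.39 mm². φR_n = 0.75 × 579 × 452.39 × 4 × 1 = 785.8 kN.
Bearing (8 mm plate, F_u = 400 MPa): end bolts L_c = 60 − 27/2 = 46.5, R_n = min(1.2×46.5×8×400, 2.4×24×8×400) = 178.56 kN/bolt; interior L_c = 89 − 27 = 62, R_n = 184.32 kN/bolt. φR_n = 0.75 × (1×178.56 + 3×184.32) = 548.6 kN.
Governing: min(785.8, 548.6) = 548.6 kN → bearing.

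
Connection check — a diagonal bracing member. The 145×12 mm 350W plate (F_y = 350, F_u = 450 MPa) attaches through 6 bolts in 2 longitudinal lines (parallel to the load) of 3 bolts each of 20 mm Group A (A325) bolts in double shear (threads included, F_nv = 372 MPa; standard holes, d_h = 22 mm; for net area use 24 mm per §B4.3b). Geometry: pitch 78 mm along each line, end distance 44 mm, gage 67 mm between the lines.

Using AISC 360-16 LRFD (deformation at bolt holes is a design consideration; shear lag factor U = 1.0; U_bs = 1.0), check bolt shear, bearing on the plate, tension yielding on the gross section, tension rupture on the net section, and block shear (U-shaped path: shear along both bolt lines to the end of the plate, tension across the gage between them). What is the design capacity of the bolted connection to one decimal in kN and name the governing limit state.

392.9 kN (net-section rupture governs)

Bolt shear: A_b = π(20)²/4 = 314.16 mm². φR_n = 0.75 × 372 × 314.16 × 6 × 2 = 1051.8 kN.
Bearing (12 mm plate, F_u = 450 MPa): end bolts L_c = 44 − 22/2 = 33, R_n = min(1.2×33×12×450, 2.4×20×12×450) = 213.84 kN/bolt; interior L_c = 78 − 22 = 56, R_n = 259.2 kN/bolt. φR_n = 0.75 × (2×213.84 + 4×259.2) = 1098.4 kN.
Tension yield (gross): A_g = 145×12 = 1740 mm². φR_n = 0.90 × 350 × 1740 = 548.1 kN.
Tension rupture (net): A_n = (145 − 2×24)×12 = 1164 mm² (U = 1.0, A_e = A_n). φR_n = 0.75 × 450 × 1164 = 392.9 kN.
Block shear: shear path 2×[44+2×78] = 2×200 mm, A_gv = 4800, A_nv = 2×(200 − 2.5×24)×12 = 3360 mm²; tension across gage: (67 − 1×24)×12 = 516 mm². R_n = min(0.6×450×3360, 0.6×350×4800) + 1.0×450×516 = min(907.2, 1008) + 232.2 = 1139.4 kN. φR_n = 0.75 × 1139.4 = 854.6 kN.
Governing: min(1051.8, 1098.4, 548.1, 392.9, 854.6) = 392.9 kN → net-section rupture.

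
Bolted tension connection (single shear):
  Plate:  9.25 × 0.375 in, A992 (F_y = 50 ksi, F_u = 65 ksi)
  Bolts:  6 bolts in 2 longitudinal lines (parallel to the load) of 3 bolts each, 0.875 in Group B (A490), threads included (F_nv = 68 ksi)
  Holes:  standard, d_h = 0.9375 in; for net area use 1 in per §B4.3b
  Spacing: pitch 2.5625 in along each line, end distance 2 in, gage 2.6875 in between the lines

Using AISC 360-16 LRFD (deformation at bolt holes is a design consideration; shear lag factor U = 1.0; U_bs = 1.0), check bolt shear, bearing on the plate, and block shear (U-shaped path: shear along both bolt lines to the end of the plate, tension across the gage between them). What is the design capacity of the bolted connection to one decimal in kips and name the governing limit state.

132.3 kips (block shear governs)

Bolt shear: A_b = π(0.875)²/4 = 0.60132 in². φR_n = 0.75 × 68 × 0.60132 × 6 × 1 = 184.0 kips.
Bearing (0.375 in plate, F_u = 65 ksi): end bolts L_c = 2 − 0.9375/2 = 1.53125, R_n = min(1.2×1.53125×0.375×65, 2.4×0.875×0.375×65) = 44.789 kips/bolt; interior L_c = 2.5625 − 0.9375 = 1.625, R_n = 47.531 kips/bolt. φR_n = 0.75 × (2×44.789 + 4×47.531) = 209.8 kips.
Block shear: shear path 2×[2+2×2.5625] = 2×7.125 in, A_gv = 5.3438, A_nv = 2×(7.125 − 2.5×1)×0.375 = 3.4688 in²; tension across gage: (2.6875 − 1×1)×0.375 = 0.63281 in². R_n = min(0.6×65×3.4688, 0.6×50×5.3438) + 1.0×65×0.63281 = min(135.28, 160.31) + 41.133 = 176.41 kips. φR_n = 0.75 × 176.41 = 132.3 kips.
Governing: min(184.0, 209.8, 132.3) = 132.3 kips → block shear.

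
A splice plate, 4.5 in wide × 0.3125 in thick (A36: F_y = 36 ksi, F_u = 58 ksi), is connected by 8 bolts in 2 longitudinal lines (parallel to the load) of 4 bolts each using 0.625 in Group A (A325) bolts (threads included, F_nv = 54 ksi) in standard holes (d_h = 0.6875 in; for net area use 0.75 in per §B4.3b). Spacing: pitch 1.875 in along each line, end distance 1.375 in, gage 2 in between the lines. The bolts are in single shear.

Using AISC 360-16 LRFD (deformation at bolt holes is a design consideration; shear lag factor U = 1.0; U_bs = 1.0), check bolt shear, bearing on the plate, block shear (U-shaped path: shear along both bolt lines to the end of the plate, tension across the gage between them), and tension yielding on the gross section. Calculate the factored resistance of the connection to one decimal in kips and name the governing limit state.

45.6 kips (gross-section yield governs)

Bolt shear: A_b = π(0.625)²/4 = 0.3068 in². φR_n = 0.75 × 54 × 0.3068 × 8 × 1 = 99.4 kips.
Bearing (0.3125 in plate, F_u = 58 ksi): end bolts L_c = 1.375 − 0.6875/2 = 1.03125, R_n = min(1.2×1.03125×0.3125×58, 2.4×0.625×0.3125×58) = 22.43 kips/bolt; interior L_c = 1.875 − 0.6875 = 1.1875, R_n = 25.828 kips/bolt. φR_n = 0.75 × (2×22.43 + 6×25.828) = 149.9 kips.
Block shear: shear path 2×[1.375+3×1.875] = 2×7 in, A_gv = 4.375, A_nv = 2×(7 − 3.5×0.75)×0.3125 = 2.7344 in²; tension across gage: (2 − 1×0.75)×0.3125 = 0.39063 in². R_n = min(0.6×58×2.7344, 0.6×36×4.375) + 1.0×58×0.39063 = min(95.157, 94.5) + 22.657 = 117.16 kips. φR_n = 0.75 × 117.16 = 87.9 kips.
Tension yield (gross): A_g = 4.5×0.3125 = 1.4063 in². φR_n = 0.90 × 36 × 1.4063 = 45.6 kips.
Governing: min(99.4, 149.9, 87.9, 45.6) = 45.6 kips → gross-section yield.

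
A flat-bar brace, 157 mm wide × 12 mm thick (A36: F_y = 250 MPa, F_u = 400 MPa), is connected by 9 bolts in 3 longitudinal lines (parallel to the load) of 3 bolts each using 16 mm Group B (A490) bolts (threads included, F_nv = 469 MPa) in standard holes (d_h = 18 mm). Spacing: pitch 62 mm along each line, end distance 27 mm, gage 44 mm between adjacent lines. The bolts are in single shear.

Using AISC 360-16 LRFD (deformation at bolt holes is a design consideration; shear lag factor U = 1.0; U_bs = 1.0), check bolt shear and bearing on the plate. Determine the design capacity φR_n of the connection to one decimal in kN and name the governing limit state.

636.5 kN (bolt shear governs)

Bolt shear: A_b = π(16)²/4 = 201.06 mm². φR_n = 0.75 × 469 × 201.06 × 9 × 1 = 636.5 kN.
Bearing (12 mm plate, F_u = 400 MPa): end bolts L_c = 27 − 18/2 = 18, R_n = min(1.2×18×12×400, 2.4×16×12×400) = 103.68 kN/bolt; interior L_c = 62 − 18 = 44, R_n = 184.32 kN/bolt. φR_n = 0.75 × (3×103.68 + 6×184.32) = 1062.7 kN.
Governing: min(636.5, 1062.7) = 636.5 kN → bolt shear.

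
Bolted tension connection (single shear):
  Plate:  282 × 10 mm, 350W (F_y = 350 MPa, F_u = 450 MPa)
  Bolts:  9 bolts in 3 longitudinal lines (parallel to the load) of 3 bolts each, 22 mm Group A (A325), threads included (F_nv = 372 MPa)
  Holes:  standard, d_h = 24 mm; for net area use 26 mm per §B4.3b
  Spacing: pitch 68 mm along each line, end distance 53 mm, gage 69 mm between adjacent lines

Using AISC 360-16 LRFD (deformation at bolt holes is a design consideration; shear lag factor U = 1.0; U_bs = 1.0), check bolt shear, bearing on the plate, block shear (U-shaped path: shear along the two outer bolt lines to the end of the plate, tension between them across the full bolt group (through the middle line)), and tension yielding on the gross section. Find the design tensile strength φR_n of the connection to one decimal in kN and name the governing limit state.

792.5 kN (block shear governs)

Bolt shear: A_b = π(22)²/4 = 380.13 mm². φR_n = 0.75 × 372 × 380.13 × 9 × 1 = 954.5 kN.
Bearing (10 mm plate, F_u = 450 MPa): end bolts L_c = 53 − 24/2 = 41, R_n = min(1.2×41×10×450, 2.4×22×10×450) = 221.4 kN/bolt; interior L_c = 68 − 24 = 44, R_n = 237.6 kN/bolt. φR_n = 0.75 × (3×221.4 + 6×237.6) = 1567.4 kN.
Block shear: shear path 2×[53+2×68] = 2×189 mm, A_gv = 3780, A_nv = 2×(189 − 2.5×26)×10 = 2480 mm²; tension across gage: (138 − 2×26)×10 = 860 mm². R_n = min(0.6×450×2480, 0.6×350×3780) + 1.0×450×860 = min(669.6, 793.8) + 387 = 1056.6 kN. φR_n = 0.75 × 1056.6 = 792.5 kN.
Tension yield (gross): A_g = 282×10 = 2820 mm². φR_n = 0.90 × 350 × 2820 = 888.3 kN.
Governing: min(954.5, 1567.4, 792.5, 888.3) = 792.5 kN → block shear.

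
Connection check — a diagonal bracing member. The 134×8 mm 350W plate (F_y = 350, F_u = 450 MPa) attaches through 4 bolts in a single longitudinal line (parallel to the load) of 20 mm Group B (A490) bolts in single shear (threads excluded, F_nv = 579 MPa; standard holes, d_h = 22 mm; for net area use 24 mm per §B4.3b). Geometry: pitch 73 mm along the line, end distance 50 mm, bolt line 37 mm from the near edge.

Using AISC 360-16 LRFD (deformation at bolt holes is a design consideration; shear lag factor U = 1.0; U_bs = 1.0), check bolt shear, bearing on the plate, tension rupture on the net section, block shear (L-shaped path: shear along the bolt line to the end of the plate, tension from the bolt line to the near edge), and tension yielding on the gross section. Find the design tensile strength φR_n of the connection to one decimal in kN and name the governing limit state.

Bolt shear: A_b = π(20)²/4 = 314.16 mm². φR_n = 0.75 × 579 × 314.16 × 4 × 1 = 545.7 kN.
Bearing (8 mm plate, F_u = 450 MPa): end bolts L_c = 50 − 22/2 = 39, R_n = min(1.2×39×8×450, 2.4×20×8×450) = 168.48 kN/bolt; interior L_c = 73 − 22 = 51, R_n = 172.8 kN/bolt. φR_n = 0.75 × (1×168.48 + 3×172.8) = 515.2 kN.
Tension rupture (net): A_n = (134 − 1×24)×8 = 880 mm² (U = 1.0, A_e = A_n). φR_n = 0.75 × 450 × 880 = 297.0 kN.
Block shear: shear path 1×[50+3×73] = 1×269 mm, A_gv = 2152, A_nv = 1×(269 − 3.5×24)×8 = 1480 mm²; tension to near edge: (37 − 0.5×24)×8 = 200 mm². R_n = min(0.6×450×1480, 0.6×350×2152) + 1.0×450×200 = min(399.6, 451.92) + 90 = 489.6 kN. φR_n = 0.75 × 489.6 = 367.2 kN.
Tension yield (gross): A_g = 134×8 = 1072 mm². φR_n = 0.90 × 350 × 1072 = 337.7 kN.
Governing: min(545.7, 515.2, 297.0, 367.2, 337.7) = 297.0 kN → net-section rupture.

297.0 kN (net-section rupture governs)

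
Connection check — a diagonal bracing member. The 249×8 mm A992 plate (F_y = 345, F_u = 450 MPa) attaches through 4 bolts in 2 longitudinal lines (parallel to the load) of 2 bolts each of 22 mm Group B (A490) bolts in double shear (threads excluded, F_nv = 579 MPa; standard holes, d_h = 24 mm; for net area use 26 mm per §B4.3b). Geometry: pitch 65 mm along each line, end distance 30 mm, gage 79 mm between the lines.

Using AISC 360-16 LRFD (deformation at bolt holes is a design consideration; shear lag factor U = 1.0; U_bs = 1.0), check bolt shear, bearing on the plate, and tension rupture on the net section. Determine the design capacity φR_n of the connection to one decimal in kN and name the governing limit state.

Bolt shear: A_b = π(22)²/4 = 380.13 mm². φR_n = 0.75 × 579 × 380.13 × 4 × 2 = 1320.6 kN.
Bearing (8 mm plate, F_u = 450 MPa): end bolts L_c = 30 − 24/2 = 18, R_n = min(1.2×18×8×450, 2.4×22×8×450) = 77.76 kN/bolt; interior L_c = 65 − 24 = 41, R_n = 177.12 kN/bolt. φR_n = 0.75 × (2×77.76 + 2×177.12) = 382.3 kN.
Tension rupture (net): A_n = (249 − 2×26)×8 = 1576 mm² (U = 1.0, A_e = A_n). φR_n = 0.75 × 450 × 1576 = 531.9 kN.
Governing: min(1320.6, 382.3, 531.9) = 382.3 kN → bearing.

382.3 kN (bearing governs)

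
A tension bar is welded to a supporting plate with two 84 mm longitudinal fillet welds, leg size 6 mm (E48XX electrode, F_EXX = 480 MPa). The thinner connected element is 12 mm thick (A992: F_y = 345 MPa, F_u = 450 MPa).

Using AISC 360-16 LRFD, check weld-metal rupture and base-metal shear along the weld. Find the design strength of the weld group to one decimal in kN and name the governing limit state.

153.9 kN (weld metal governs)

Weld metal: throat = 0.707×6 = 4.242 mm, L = 2×84 = 168 mm. φR_n = 0.75 × 0.6 × 480 × 4.242 × 168 = 153.9 kN.
Base metal shear (12 mm plate): yield φR_n = 1.0×0.6×345×12×168 = 417.3 kN; rupture φR_n = 0.75×0.6×450×12×168 = 408.2 kN; take 408.2 kN (rupture).
Governing: min(153.9, 408.2) = 153.9 kN → weld metal.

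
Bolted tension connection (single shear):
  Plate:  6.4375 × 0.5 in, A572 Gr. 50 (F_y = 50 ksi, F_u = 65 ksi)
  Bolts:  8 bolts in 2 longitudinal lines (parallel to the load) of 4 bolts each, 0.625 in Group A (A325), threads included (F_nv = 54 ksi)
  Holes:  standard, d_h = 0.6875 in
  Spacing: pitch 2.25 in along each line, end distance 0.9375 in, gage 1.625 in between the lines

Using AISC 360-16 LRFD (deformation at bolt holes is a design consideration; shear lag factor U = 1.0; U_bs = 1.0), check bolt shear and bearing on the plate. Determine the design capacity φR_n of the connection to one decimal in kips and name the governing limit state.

Bolt shear: A_b = π(0.625)²/4 = 0.3068 in². φR_n = 0.75 × 54 × 0.3068 × 8 × 1 = 99.4 kips.
Bearing (0.5 in plate, F_u = 65 ksi): end bolts L_c = 0.9375 − 0.6875/2 = 0.59375, R_n = min(1.2×0.59375×0.5×65, 2.4×0.625×0.5×65) = 23.156 kips/bolt; interior L_c = 2.25 − 0.6875 = 1.5625, R_n = 48.75 kips/bolt. φR_n = 0.75 × (2×23.156 + 6×48.75) = 254.1 kips.
Governing: min(99.4, 254.1) = 99.4 kips → bolt shear.

99.4 kips (bolt shear governs)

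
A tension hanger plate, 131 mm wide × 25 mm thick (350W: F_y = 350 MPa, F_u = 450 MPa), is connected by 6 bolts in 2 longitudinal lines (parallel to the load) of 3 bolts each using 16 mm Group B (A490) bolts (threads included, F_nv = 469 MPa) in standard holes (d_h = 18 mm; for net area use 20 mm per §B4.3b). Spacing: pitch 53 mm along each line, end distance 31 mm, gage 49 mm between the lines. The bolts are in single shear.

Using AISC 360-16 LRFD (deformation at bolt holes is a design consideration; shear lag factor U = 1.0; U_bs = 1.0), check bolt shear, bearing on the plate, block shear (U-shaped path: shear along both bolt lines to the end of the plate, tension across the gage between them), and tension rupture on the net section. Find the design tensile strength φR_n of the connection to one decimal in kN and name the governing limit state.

424.3 kN (bolt shear governs)

Bolt shear: A_b = π(16)²/4 = 201.06 mm². φR_n = 0.75 × 469 × 201.06 × 6 × 1 = 424.3 kN.
Bearing (25 mm plate, F_u = 450 MPa): end bolts L_c = 31 − 18/2 = 22, R_n = min(1.2×22×25×450, 2.4×16×25×450) = 297 kN/bolt; interior L_c = 53 − 18 = 35, R_n = 432 kN/bolt. φR_n = 0.75 × (2×297 + 4×432) = 1741.5 kN.
Block shear: shear path 2×[31+2×53] = 2×137 mm, A_gv = 6850, A_nv = 2×(137 − 2.5×20)×25 = 4350 mm²; tension across gage: (49 − 1×20)×25 = 725 mm². R_n = min(0.6×450×4350, 0.6×350×6850) + 1.0×450×725 = min(1174.5, 1438.5) + 326.25 = 1500.8 kN. φR_n = 0.75 × 1500.8 = 1125.6 kN.
Tension rupture (net): A_n = (131 − 2×20)×25 = 2275 mm² (U = 1.0, A_e = A_n). φR_n = 0.75 × 450 × 2275 = 767.8 kN.
Governing: min(424.3, 1741.5, 1125.6, 767.8) = 424.3 kN → bolt shear.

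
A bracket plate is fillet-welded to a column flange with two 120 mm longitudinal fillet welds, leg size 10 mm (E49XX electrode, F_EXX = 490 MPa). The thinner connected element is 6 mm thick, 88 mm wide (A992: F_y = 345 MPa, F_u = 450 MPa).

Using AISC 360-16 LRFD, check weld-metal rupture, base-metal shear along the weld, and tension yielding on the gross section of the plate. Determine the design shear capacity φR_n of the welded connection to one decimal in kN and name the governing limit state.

163.9 kN (gross-section yield governs)

Weld metal: throat = 0.707×10 = 7.07 mm, L = 2×120 = 240 mm. φR_n = 0.75 × 0.6 × 490 × 7.07 × 240 = 374.1 kN.
Base metal shear (6 mm plate): yield φR_n = 1.0×0.6×345×6×240 = 298.1 kN; rupture φR_n = 0.75×0.6×450×6×240 = 291.6 kN; take 291.6 kN (rupture).
Tension yield (gross): A_g = 88×6 = 528 mm². φR_n = 0.90 × 345 × 528 = 163.9 kN.
Governing: min(374.1, 291.6, 163.9) = 163.9 kN → gross-section yield.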